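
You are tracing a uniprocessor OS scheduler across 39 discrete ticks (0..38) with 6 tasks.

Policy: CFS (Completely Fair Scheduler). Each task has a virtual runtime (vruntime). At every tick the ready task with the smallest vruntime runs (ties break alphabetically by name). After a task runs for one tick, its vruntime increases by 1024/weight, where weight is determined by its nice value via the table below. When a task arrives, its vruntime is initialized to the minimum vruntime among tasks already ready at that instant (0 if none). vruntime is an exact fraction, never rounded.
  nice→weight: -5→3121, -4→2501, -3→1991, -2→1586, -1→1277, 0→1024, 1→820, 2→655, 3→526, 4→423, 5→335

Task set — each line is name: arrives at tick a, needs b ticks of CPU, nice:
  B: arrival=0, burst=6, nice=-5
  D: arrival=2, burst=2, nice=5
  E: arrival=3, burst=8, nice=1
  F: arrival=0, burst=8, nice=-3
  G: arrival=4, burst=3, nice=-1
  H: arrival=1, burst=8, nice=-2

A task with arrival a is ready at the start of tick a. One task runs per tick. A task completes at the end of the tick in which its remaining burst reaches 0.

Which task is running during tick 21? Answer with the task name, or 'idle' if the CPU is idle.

running at tick 21 = E

t=0: vr[B=0 F=0] → run B
t=1: vr[B=1024/3121 F=0 H=0] → run F
t=2: vr[B=1024/3121 D=0 F=1024/1991 H=0] → run D
t=3: vr[B=1024/3121 D=1024/335 E=0 F=1024/1991 H=0] → run E
t=4: vr[B=1024/3121 D=1024/335 E=256/205 F=1024/1991 G=0 H=0] → run G
t=5: vr[B=1024/3121 D=1024/335 E=256/205 F=1024/1991 G=1024/1277 H=0] → run H
t=6: vr[B=1024/3121 D=1024/335 E=256/205 F=1024/1991 G=1024/1277 H=512/793] → run B
t=7: vr[B=2048/3121 D=1024/335 E=256/205 F=1024/1991 G=1024/1277 H=512/793] → run F
t=8: vr[B=2048/3121 D=1024/335 E=256/205 F=2048/1991 G=1024/1277 H=512/793] → run H
t=9: vr[B=2048/3121 D=1024/335 E=256/205 F=2048/1991 G=1024/1277 H=1024/793] → run B
t=10: vr[B=3072/3121 D=1024/335 E=256/205 F=2048/1991 G=1024/1277 H=1024/793] → run G
t=11: vr[B=3072/3121 D=1024/335 E=256/205 F=2048/1991 G=2048/1277 H=1024/793] → run B
t=12: vr[B=4096/3121 D=1024/335 E=256/205 F=2048/1991 G=2048/1277 H=1024/793] → run F
t=13: vr[B=4096/3121 D=1024/335 E=256/205 F=3072/1991 G=2048/1277 H=1024/793] → run E
t=14: vr[B=4096/3121 D=1024/335 E=512/205 F=3072/1991 G=2048/1277 H=1024/793] → run H
t=15: vr[B=4096/3121 D=1024/335 E=512/205 F=3072/1991 G=2048/1277 H=1536/793] → run B
t=16: vr[B=5120/3121 D=1024/335 E=512/205 F=3072/1991 G=2048/1277 H=1536/793] → run F
t=17: vr[B=5120/3121 D=1024/335 E=512/205 F=4096/1991 G=2048/1277 H=1536/793] → run G
t=18: vr[B=5120/3121 D=1024/335 E=512/205 F=4096/1991 H=1536/793] → run B
t=19: vr[D=1024/335 E=512/205 F=4096/1991 H=1536/793] → run H
t=20: vr[D=1024/335 E=512/205 F=4096/1991 H=2048/793] → run F
t=21: vr[D=1024/335 E=512/205 F=5120/1991 H=2048/793] → run E
t=22: vr[D=1024/335 E=768/205 F=5120/1991 H=2048/793] → run F
t=23: vr[D=1024/335 E=768/205 F=6144/1991 H=2048/793] → run H
t=24: vr[D=1024/335 E=768/205 F=6144/1991 H=2560/793] → run D
t=25: vr[E=768/205 F=6144/1991 H=2560/793] → run F
t=26: vr[E=768/205 F=7168/1991 H=2560/793] → run H
t=27: vr[E=768/205 F=7168/1991 H=3072/793] → run F
t=28: vr[E=768/205 H=3072/793] → run E
t=29: vr[E=1024/205 H=3072/793] → run H
t=30: vr[E=1024/205 H=3584/793] → run H
t=31: vr[E=1024/205] → run E
t=32: vr[E=256/41] → run E
t=33: vr[E=1536/205] → run E
t=34: vr[E=1792/205] → run E
t=35: (idle)
t=36: (idle)
t=37: (idle)
t=38: (idle)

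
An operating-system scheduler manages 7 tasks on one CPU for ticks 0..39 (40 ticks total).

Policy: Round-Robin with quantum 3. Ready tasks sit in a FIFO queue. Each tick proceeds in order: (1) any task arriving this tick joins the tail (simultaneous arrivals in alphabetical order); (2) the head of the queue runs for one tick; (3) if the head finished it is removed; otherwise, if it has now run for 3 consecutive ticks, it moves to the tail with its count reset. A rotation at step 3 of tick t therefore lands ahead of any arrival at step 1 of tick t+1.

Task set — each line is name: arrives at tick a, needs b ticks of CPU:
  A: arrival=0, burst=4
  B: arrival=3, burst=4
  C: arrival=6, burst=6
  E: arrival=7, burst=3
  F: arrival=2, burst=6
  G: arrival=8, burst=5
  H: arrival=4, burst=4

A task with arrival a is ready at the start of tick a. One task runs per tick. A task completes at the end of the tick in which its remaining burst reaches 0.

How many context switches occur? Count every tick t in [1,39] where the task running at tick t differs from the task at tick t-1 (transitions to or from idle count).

context switches = 13

t=0: queue=[A] q_used=0 → run A
t=1: queue=[A] q_used=1 → run A
t=2: queue=[A,F] q_used=2 → run A
t=3: queue=[F,A,B] q_used=0 → run F
t=4: queue=[F,A,B,H] q_used=1 → run F
t=5: queue=[F,A,B,H] q_used=2 → run F
t=6: queue=[A,B,H,F,C] q_used=0 → run A
t=7: queue=[B,H,F,C,E] q_used=0 → run B
t=8: queue=[B,H,F,C,E,G] q_used=1 → run B
t=9: queue=[B,H,F,C,E,G] q_used=2 → run B
t=10: queue=[H,F,C,E,G,B] q_used=0 → run H
t=11: queue=[H,F,C,E,G,B] q_used=1 → run H
t=12: queue=[H,F,C,E,G,B] q_used=2 → run H
t=13: queue=[F,C,E,G,B,H] q_used=0 → run F
t=14: queue=[F,C,E,G,B,H] q_used=1 → run F
t=15: queue=[F,C,E,G,B,H] q_used=2 → run F
t=16: queue=[C,E,G,B,H] q_used=0 → run C
t=17: queue=[C,E,G,B,H] q_used=1 → run C
t=18: queue=[C,E,G,B,H] q_used=2 → run C
t=19: queue=[E,G,B,H,C] q_used=0 → run E
t=20: queue=[E,G,B,H,C] q_used=1 → run E
t=21: queue=[E,G,B,H,C] q_used=2 → run E
t=22: queue=[G,B,H,C] q_used=0 → run G
t=23: queue=[G,B,H,C] q_used=1 → run G
t=24: queue=[G,B,H,C] q_used=2 → run G
t=25: queue=[B,H,C,G] q_used=0 → run B
t=26: queue=[H,C,G] q_used=0 → run H
t=27: queue=[C,G] q_used=0 → run C
t=28: queue=[C,G] q_used=1 → run C
t=29: queue=[C,G] q_used=2 → run C
t=30: queue=[G] q_used=0 → run G
t=31: queue=[G] q_used=1 → run G
t=32: (idle)
t=33: (idle)
t=34: (idle)
t=35: (idle)
t=36: (idle)
t=37: (idle)
t=38: (idle)
t=39: (idle)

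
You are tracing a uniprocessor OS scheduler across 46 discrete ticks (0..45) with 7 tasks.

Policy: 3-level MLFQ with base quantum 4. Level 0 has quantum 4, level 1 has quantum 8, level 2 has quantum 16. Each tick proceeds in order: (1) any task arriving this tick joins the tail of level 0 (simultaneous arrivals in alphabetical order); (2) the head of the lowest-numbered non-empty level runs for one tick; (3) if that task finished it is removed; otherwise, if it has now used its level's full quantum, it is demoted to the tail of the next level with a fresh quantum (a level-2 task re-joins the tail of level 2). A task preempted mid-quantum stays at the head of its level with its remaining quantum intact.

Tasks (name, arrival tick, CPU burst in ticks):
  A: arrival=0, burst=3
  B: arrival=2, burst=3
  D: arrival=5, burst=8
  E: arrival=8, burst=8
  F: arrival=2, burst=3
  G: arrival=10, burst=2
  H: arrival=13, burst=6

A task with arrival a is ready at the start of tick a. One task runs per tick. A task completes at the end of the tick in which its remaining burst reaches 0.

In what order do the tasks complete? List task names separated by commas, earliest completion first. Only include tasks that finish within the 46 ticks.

t=0: L0/L1/L2 = A/-/- → run A
t=1: L0/L1/L2 = A/-/- → run A
t=2: L0/L1/L2 = ABF/-/- → run A
t=3: L0/L1/L2 = BF/-/- → run B
t=4: L0/L1/L2 = BF/-/- → run B
t=5: L0/L1/L2 = BFD/-/- → run B
t=6: L0/L1/L2 = FD/-/- → run F
t=7: L0/L1/L2 = FD/-/- → run F
t=8: L0/L1/L2 = FDE/-/- → run F
t=9: L0/L1/L2 = DE/-/- → run D
t=10: L0/L1/L2 = DEG/-/- → run D
t=11: L0/L1/L2 = DEG/-/- → run D
t=12: L0/L1/L2 = DEG/-/- → run D
t=13: L0/L1/L2 = EGH/D/- → run E
t=14: L0/L1/L2 = EGH/D/- → run E
t=15: L0/L1/L2 = EGH/D/- → run E
t=16: L0/L1/L2 = EGH/D/- → run E
t=17: L0/L1/L2 = GH/DE/- → run G
t=18: L0/L1/L2 = GH/DE/- → run G
t=19: L0/L1/L2 = H/DE/- → run H
t=20: L0/L1/L2 = H/DE/- → run H
t=21: L0/L1/L2 = H/DE/- → run H
t=22: L0/L1/L2 = H/DE/- → run H
t=23: L0/L1/L2 = -/DEH/- → run D
t=24: L0/L1/L2 = -/DEH/- → run D
t=25: L0/L1/L2 = -/DEH/- → run D
t=26: L0/L1/L2 = -/DEH/- → run D
t=27: L0/L1/L2 = -/EH/- → run E
t=28: L0/L1/L2 = -/EH/- → run E
t=29: L0/L1/L2 = -/EH/- → run E
t=30: L0/L1/L2 = -/EH/- → run E
t=31: L0/L1/L2 = -/H/- → run H
t=32: L0/L1/L2 = -/H/- → run H
t=33: (idle)
t=34: (idle)
t=35: (idle)
t=36: (idle)
t=37: (idle)
t=38: (idle)
t=39: (idle)
t=40: (idle)
t=41: (idle)
t=42: (idle)
t=43: (idle)
t=44: (idle)
t=45: (idle)

completion order = A, B, F, G, D, E, H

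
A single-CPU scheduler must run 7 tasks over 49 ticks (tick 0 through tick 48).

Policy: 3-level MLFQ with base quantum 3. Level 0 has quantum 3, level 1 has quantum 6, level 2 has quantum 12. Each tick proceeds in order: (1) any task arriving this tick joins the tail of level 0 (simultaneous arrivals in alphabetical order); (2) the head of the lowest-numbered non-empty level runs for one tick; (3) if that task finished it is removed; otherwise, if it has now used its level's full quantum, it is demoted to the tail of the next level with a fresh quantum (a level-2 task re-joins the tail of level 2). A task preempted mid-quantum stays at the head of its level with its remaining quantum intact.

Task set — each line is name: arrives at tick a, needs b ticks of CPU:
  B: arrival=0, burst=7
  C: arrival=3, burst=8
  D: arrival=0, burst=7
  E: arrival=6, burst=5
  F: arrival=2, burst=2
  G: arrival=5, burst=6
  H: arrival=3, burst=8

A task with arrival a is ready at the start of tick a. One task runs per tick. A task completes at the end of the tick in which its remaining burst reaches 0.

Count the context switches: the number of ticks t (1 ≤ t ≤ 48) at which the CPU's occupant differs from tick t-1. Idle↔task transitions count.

t=0: L0/L1/L2 = BD/-/- → run B
t=1: L0/L1/L2 = BD/-/- → run B
t=2: L0/L1/L2 = BDF/-/- → run B
t=3: L0/L1/L2 = DFCH/B/- → run D
t=4: L0/L1/L2 = DFCH/B/- → run D
t=5: L0/L1/L2 = DFCHG/B/- → run D
t=6: L0/L1/L2 = FCHGE/BD/- → run F
t=7: L0/L1/L2 = FCHGE/BD/- → run F
t=8: L0/L1/L2 = CHGE/BD/- → run C
t=9: L0/L1/L2 = CHGE/BD/- → run C
t=10: L0/L1/L2 = CHGE/BD/- → run C
t=11: L0/L1/L2 = HGE/BDC/- → run H
t=12: L0/L1/L2 = HGE/BDC/- → run H
t=13: L0/L1/L2 = HGE/BDC/- → run H
t=14: L0/L1/L2 = GE/BDCH/- → run G
t=15: L0/L1/L2 = GE/BDCH/- → run G
t=16: L0/L1/L2 = GE/BDCH/- → run G
t=17: L0/L1/L2 = E/BDCHG/- → run E
t=18: L0/L1/L2 = E/BDCHG/- → run E
t=19: L0/L1/L2 = E/BDCHG/- → run E
t=20: L0/L1/L2 = -/BDCHGE/- → run B
t=21: L0/L1/L2 = -/BDCHGE/- → run B
t=22: L0/L1/L2 = -/BDCHGE/- → run B
t=23: L0/L1/L2 = -/BDCHGE/- → run B
t=24: L0/L1/L2 = -/DCHGE/- → run D
t=25: L0/L1/L2 = -/DCHGE/- → run D
t=26: L0/L1/L2 = -/DCHGE/- → run D
t=27: L0/L1/L2 = -/DCHGE/- → run D
t=28: L0/L1/L2 = -/CHGE/- → run C
t=29: L0/L1/L2 = -/CHGE/- → run C
t=30: L0/L1/L2 = -/CHGE/- → run C
t=31: L0/L1/L2 = -/CHGE/- → run C
t=32: L0/L1/L2 = -/CHGE/- → run C
t=33: L0/L1/L2 = -/HGE/- → run H
t=34: L0/L1/L2 = -/HGE/- → run H
t=35: L0/L1/L2 = -/HGE/- → run H
t=36: L0/L1/L2 = -/HGE/- → run H
t=37: L0/L1/L2 = -/HGE/- → run H
t=38: L0/L1/L2 = -/GE/- → run G
t=39: L0/L1/L2 = -/GE/- → run G
t=40: L0/L1/L2 = -/GE/- → run G
t=41: L0/L1/L2 = -/E/- → run E
t=42: L0/L1/L2 = -/E/- → run E
t=43: (idle)
t=44: (idle)
t=45: (idle)
t=46: (idle)
t=47: (idle)
t=48: (idle)

context switches = 13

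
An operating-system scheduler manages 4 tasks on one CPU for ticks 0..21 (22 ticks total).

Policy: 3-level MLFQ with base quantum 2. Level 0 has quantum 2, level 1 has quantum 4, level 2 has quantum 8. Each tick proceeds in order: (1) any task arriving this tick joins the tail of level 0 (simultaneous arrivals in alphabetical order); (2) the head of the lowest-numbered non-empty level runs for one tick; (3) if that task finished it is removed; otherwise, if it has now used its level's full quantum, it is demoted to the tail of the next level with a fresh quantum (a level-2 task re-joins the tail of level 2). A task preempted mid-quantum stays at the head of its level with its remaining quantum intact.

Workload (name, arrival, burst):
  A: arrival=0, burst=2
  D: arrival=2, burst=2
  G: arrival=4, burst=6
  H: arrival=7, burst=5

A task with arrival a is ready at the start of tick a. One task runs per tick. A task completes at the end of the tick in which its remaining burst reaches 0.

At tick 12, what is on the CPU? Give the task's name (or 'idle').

running at tick 12 = H

t=0: L0/L1/L2 = A/-/- → run A
t=1: L0/L1/L2 = A/-/- → run A
t=2: L0/L1/L2 = D/-/- → run D
t=3: L0/L1/L2 = D/-/- → run D
t=4: L0/L1/L2 = G/-/- → run G
t=5: L0/L1/L2 = G/-/- → run G
t=6: L0/L1/L2 = -/G/- → run G
t=7: L0/L1/L2 = H/G/- → run H
t=8: L0/L1/L2 = H/G/- → run H
t=9: L0/L1/L2 = -/GH/- → run G
t=10: L0/L1/L2 = -/GH/- → run G
t=11: L0/L1/L2 = -/GH/- → run G
t=12: L0/L1/L2 = -/H/- → run H
t=13: L0/L1/L2 = -/H/- → run H
t=14: L0/L1/L2 = -/H/- → run H
t=15: (idle)
t=16: (idle)
t=17: (idle)
t=18: (idle)
t=19: (idle)
t=20: (idle)
t=21: (idle)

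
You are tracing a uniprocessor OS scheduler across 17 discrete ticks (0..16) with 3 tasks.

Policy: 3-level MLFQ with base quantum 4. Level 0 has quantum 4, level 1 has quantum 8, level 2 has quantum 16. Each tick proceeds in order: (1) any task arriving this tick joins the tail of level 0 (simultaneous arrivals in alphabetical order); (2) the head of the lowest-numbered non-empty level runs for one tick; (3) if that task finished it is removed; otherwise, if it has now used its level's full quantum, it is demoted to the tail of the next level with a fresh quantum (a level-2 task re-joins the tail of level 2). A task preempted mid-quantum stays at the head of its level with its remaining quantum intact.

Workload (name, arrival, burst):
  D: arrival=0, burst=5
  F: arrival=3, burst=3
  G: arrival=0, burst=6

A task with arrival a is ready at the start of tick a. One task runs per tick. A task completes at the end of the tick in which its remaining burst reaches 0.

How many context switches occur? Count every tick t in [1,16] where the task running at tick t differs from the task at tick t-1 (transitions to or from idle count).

context switches = 5

t=0: L0/L1/L2 = DG/-/- → run D
t=1: L0/L1/L2 = DG/-/- → run D
t=2: L0/L1/L2 = DG/-/- → run D
t=3: L0/L1/L2 = DGF/-/- → run D
t=4: L0/L1/L2 = GF/D/- → run G
t=5: L0/L1/L2 = GF/D/- → run G
t=6: L0/L1/L2 = GF/D/- → run G
t=7: L0/L1/L2 = GF/D/- → run G
t=8: L0/L1/L2 = F/DG/- → run F
t=9: L0/L1/L2 = F/DG/- → run F
t=10: L0/L1/L2 = F/DG/- → run F
t=11: L0/L1/L2 = -/DG/- → run D
t=12: L0/L1/L2 = -/G/- → run G
t=13: L0/L1/L2 = -/G/- → run G
t=14: (idle)
t=15: (idle)
t=16: (idle)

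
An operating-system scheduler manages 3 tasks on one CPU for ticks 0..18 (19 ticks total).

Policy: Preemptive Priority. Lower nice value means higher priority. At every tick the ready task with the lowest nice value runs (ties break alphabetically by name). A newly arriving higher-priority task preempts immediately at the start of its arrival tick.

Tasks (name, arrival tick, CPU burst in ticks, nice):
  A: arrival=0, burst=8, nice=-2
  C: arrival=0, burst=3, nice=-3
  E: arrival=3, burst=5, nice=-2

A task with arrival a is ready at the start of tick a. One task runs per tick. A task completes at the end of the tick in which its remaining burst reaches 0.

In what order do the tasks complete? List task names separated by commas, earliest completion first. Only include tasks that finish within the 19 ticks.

completion order = C, A, E

t=0: ready={A,C} → run C
t=1: ready={A,C} → run C
t=2: ready={A,C} → run C
t=3: ready={A,E} → run A
t=4: ready={A,E} → run A
t=5: ready={A,E} → run A
t=6: ready={A,E} → run A
t=7: ready={A,E} → run A
t=8: ready={A,E} → run A
t=9: ready={A,E} → run A
t=10: ready={A,E} → run A
t=11: ready={E} → run E
t=12: ready={E} → run E
t=13: ready={E} → run E
t=14: ready={E} → run E
t=15: ready={E} → run E
t=16: (idle)
t=17: (idle)
t=18: (idle)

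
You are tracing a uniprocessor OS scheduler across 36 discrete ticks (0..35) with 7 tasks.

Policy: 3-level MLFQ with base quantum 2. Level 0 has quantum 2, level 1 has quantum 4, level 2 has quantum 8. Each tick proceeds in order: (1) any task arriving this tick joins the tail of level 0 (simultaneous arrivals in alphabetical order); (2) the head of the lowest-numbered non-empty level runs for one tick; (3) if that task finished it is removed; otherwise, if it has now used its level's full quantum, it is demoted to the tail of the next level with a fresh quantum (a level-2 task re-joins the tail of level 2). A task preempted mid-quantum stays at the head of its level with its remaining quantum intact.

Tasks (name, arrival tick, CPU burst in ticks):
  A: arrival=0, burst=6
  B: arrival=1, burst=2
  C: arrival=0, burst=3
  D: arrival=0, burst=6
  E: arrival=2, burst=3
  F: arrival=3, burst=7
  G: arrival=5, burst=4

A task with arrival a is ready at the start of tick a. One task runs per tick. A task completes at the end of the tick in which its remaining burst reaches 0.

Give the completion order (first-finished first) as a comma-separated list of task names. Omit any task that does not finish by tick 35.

completion order = B, A, C, D, E, G, F

t=0: L0/L1/L2 = ACD/-/- → run A
t=1: L0/L1/L2 = ACDB/-/- → run A
t=2: L0/L1/L2 = CDBE/A/- → run C
t=3: L0/L1/L2 = CDBEF/A/- → run C
t=4: L0/L1/L2 = DBEF/AC/- → run D
t=5: L0/L1/L2 = DBEFG/AC/- → run D
t=6: L0/L1/L2 = BEFG/ACD/- → run B
t=7: L0/L1/L2 = BEFG/ACD/- → run B
t=8: L0/L1/L2 = EFG/ACD/- → run E
t=9: L0/L1/L2 = EFG/ACD/- → run E
t=10: L0/L1/L2 = FG/ACDE/- → run F
t=11: L0/L1/L2 = FG/ACDE/- → run F
t=12: L0/L1/L2 = G/ACDEF/- → run G
t=13: L0/L1/L2 = G/ACDEF/- → run G
t=14: L0/L1/L2 = -/ACDEFG/- → run A
t=15: L0/L1/L2 = -/ACDEFG/- → run A
t=16: L0/L1/L2 = -/ACDEFG/- → run A
t=17: L0/L1/L2 = -/ACDEFG/- → run A
t=18: L0/L1/L2 = -/CDEFG/- → run C
t=19: L0/L1/L2 = -/DEFG/- → run D
t=20: L0/L1/L2 = -/DEFG/- → run D
t=21: L0/L1/L2 = -/DEFG/- → run D
t=22: L0/L1/L2 = -/DEFG/- → run D
t=23: L0/L1/L2 = -/EFG/- → run E
t=24: L0/L1/L2 = -/FG/- → run F
t=25: L0/L1/L2 = -/FG/- → run F
t=26: L0/L1/L2 = -/FG/- → run F
t=27: L0/L1/L2 = -/FG/- → run F
t=28: L0/L1/L2 = -/G/F → run G
t=29: L0/L1/L2 = -/G/F → run G
t=30: L0/L1/L2 = -/-/F → run F
t=31: (idle)
t=32: (idle)
t=33: (idle)
t=34: (idle)
t=35: (idle)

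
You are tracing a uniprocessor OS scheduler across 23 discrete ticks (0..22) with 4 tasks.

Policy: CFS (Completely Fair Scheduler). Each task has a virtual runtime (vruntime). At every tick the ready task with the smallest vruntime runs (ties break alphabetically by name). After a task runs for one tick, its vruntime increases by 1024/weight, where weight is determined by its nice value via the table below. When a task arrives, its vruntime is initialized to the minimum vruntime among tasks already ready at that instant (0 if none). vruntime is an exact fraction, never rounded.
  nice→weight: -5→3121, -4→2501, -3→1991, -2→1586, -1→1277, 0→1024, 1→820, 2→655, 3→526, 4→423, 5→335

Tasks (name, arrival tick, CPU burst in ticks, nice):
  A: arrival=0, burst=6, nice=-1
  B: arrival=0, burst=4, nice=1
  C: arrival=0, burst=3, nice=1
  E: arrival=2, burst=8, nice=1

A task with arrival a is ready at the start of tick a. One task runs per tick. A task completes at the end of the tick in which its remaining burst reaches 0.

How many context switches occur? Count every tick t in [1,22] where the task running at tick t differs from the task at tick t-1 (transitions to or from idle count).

context switches = 17

t=0: vr[A=0 B=0 C=0] → run A
t=1: vr[A=1024/1277 B=0 C=0] → run B
t=2: vr[A=1024/1277 B=256/205 C=0 E=0] → run C
t=3: vr[A=1024/1277 B=256/205 C=256/205 E=0] → run E
t=4: vr[A=1024/1277 B=256/205 C=256/205 E=256/205] → run A
t=5: vr[A=2048/1277 B=256/205 C=256/205 E=256/205] → run B
t=6: vr[A=2048/1277 B=512/205 C=256/205 E=256/205] → run C
t=7: vr[A=2048/1277 B=512/205 C=512/205 E=256/205] → run E
t=8: vr[A=2048/1277 B=512/205 C=512/205 E=512/205] → run A
t=9: vr[A=3072/1277 B=512/205 C=512/205 E=512/205] → run A
t=10: vr[A=4096/1277 B=512/205 C=512/205 E=512/205] → run B
t=11: vr[A=4096/1277 B=768/205 C=512/205 E=512/205] → run C
t=12: vr[A=4096/1277 B=768/205 E=512/205] → run E
t=13: vr[A=4096/1277 B=768/205 E=768/205] → run A
t=14: vr[A=5120/1277 B=768/205 E=768/205] → run B
t=15: vr[A=5120/1277 E=768/205] → run E
t=16: vr[A=5120/1277 E=1024/205] → run A
t=17: vr[E=1024/205] → run E
t=18: vr[E=256/41] → run E
t=19: vr[E=1536/205] → run E
t=20: vr[E=1792/205] → run E
t=21: (idle)
t=22: (idle)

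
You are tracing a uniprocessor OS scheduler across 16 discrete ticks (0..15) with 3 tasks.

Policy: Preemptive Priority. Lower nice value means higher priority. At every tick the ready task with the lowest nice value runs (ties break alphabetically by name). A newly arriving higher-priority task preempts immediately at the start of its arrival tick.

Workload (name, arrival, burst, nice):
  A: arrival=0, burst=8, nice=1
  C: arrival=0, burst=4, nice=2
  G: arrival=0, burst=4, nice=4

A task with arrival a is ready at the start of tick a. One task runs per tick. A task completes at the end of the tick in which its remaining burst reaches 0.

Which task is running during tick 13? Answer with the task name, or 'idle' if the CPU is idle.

t=0: ready={A,C,G} → run A
t=1: ready={A,C,G} → run A
t=2: ready={A,C,G} → run A
t=3: ready={A,C,G} → run A
t=4: ready={A,C,G} → run A
t=5: ready={A,C,G} → run A
t=6: ready={A,C,G} → run A
t=7: ready={A,C,G} → run A
t=8: ready={C,G} → run C
t=9: ready={C,G} → run C
t=10: ready={C,G} → run C
t=11: ready={C,G} → run C
t=12: ready={G} → run G
t=13: ready={G} → run G
t=14: ready={G} → run G
t=15: ready={G} → run G

running at tick 13 = G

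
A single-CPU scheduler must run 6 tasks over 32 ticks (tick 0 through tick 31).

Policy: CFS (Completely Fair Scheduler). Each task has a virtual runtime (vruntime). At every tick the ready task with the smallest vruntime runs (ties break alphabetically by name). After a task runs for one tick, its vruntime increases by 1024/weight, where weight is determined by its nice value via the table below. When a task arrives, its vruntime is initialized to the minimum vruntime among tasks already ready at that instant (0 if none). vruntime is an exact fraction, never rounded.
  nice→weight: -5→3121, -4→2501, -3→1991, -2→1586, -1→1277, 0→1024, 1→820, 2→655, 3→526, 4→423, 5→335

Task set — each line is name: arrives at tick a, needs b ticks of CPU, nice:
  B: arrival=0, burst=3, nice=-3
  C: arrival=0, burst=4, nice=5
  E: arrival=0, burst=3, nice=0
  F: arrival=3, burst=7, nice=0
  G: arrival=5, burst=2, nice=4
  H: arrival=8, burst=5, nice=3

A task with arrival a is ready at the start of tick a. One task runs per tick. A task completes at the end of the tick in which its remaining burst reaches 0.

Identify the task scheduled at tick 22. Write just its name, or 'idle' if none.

t=0: vr[B=0 C=0 E=0] → run B
t=1: vr[B=1024/1991 C=0 E=0] → run C
t=2: vr[B=1024/1991 C=1024/335 E=0] → run E
t=3: vr[B=1024/1991 C=1024/335 E=1 F=1024/1991] → run B
t=4: vr[B=2048/1991 C=1024/335 E=1 F=1024/1991] → run F
t=5: vr[B=2048/1991 C=1024/335 E=1 F=3015/1991 G=1] → run E
t=6: vr[B=2048/1991 C=1024/335 E=2 F=3015/1991 G=1] → run G
t=7: vr[B=2048/1991 C=1024/335 E=2 F=3015/1991 G=1447/423] → run B
t=8: vr[C=1024/335 E=2 F=3015/1991 G=1447/423 H=3015/1991] → run F
t=9: vr[C=1024/335 E=2 F=5006/1991 G=1447/423 H=3015/1991] → run H
t=10: vr[C=1024/335 E=2 F=5006/1991 G=1447/423 H=1812337/523633] → run E
t=11: vr[C=1024/335 F=5006/1991 G=1447/423 H=1812337/523633] → run F
t=12: vr[C=1024/335 F=6997/1991 G=1447/423 H=1812337/523633] → run C
t=13: vr[C=2048/335 F=6997/1991 G=1447/423 H=1812337/523633] → run G
t=14: vr[C=2048/335 F=6997/1991 H=1812337/523633] → run H
t=15: vr[C=2048/335 F=6997/1991 H=2831729/523633] → run F
t=16: vr[C=2048/335 F=8988/1991 H=2831729/523633] → run F
t=17: vr[C=2048/335 F=10979/1991 H=2831729/523633] → run H
t=18: vr[C=2048/335 F=10979/1991 H=3851121/523633] → run F
t=19: vr[C=2048/335 F=12970/1991 H=3851121/523633] → run C
t=20: vr[C=3072/335 F=12970/1991 H=3851121/523633] → run F
t=21: vr[C=3072/335 H=3851121/523633] → run H
t=22: vr[C=3072/335 H=4870513/523633] → run C
t=23: vr[H=4870513/523633] → run H
t=24: (idle)
t=25: (idle)
t=26: (idle)
t=27: (idle)
t=28: (idle)
t=29: (idle)
t=30: (idle)
t=31: (idle)

running at tick 22 = C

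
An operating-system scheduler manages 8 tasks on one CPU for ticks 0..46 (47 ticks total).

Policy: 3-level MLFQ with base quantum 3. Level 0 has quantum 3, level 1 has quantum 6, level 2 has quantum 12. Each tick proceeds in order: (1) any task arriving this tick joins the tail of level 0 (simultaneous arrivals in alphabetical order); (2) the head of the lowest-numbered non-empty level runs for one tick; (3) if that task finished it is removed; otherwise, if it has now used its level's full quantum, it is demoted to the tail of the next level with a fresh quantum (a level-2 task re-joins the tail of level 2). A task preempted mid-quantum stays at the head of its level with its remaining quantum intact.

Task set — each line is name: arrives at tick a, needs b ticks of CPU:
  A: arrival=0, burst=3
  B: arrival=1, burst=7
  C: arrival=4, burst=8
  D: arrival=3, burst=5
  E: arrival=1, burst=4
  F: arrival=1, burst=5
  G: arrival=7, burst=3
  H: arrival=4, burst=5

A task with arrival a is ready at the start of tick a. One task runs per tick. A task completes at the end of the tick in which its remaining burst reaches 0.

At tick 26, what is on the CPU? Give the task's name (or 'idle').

t=0: L0/L1/L2 = A/-/- → run A
t=1: L0/L1/L2 = ABEF/-/- → run A
t=2: L0/L1/L2 = ABEF/-/- → run A
t=3: L0/L1/L2 = BEFD/-/- → run B
t=4: L0/L1/L2 = BEFDCH/-/- → run B
t=5: L0/L1/L2 = BEFDCH/-/- → run B
t=6: L0/L1/L2 = EFDCH/B/- → run E
t=7: L0/L1/L2 = EFDCHG/B/- → run E
t=8: L0/L1/L2 = EFDCHG/B/- → run E
t=9: L0/L1/L2 = FDCHG/BE/- → run F
t=10: L0/L1/L2 = FDCHG/BE/- → run F
t=11: L0/L1/L2 = FDCHG/BE/- → run F
t=12: L0/L1/L2 = DCHG/BEF/- → run D
t=13: L0/L1/L2 = DCHG/BEF/- → run D
t=14: L0/L1/L2 = DCHG/BEF/- → run D
t=15: L0/L1/L2 = CHG/BEFD/- → run C
t=16: L0/L1/L2 = CHG/BEFD/- → run C
t=17: L0/L1/L2 = CHG/BEFD/- → run C
t=18: L0/L1/L2 = HG/BEFDC/- → run H
t=19: L0/L1/L2 = HG/BEFDC/- → run H
t=20: L0/L1/L2 = HG/BEFDC/- → run H
t=21: L0/L1/L2 = G/BEFDCH/- → run G
t=22: L0/L1/L2 = G/BEFDCH/- → run G
t=23: L0/L1/L2 = G/BEFDCH/- → run G
t=24: L0/L1/L2 = -/BEFDCH/- → run B
t=25: L0/L1/L2 = -/BEFDCH/- → run B
t=26: L0/L1/L2 = -/BEFDCH/- → run B
t=27: L0/L1/L2 = -/BEFDCH/- → run B
t=28: L0/L1/L2 = -/EFDCH/- → run E
t=29: L0/L1/L2 = -/FDCH/- → run F
t=30: L0/L1/L2 = -/FDCH/- → run F
t=31: L0/L1/L2 = -/DCH/- → run D
t=32: L0/L1/L2 = -/DCH/- → run D
t=33: L0/L1/L2 = -/CH/- → run C
t=34: L0/L1/L2 = -/CH/- → run C
t=35: L0/L1/L2 = -/CH/- → run C
t=36: L0/L1/L2 = -/CH/- → run C
t=37: L0/L1/L2 = -/CH/- → run C
t=38: L0/L1/L2 = -/H/- → run H
t=39: L0/L1/L2 = -/H/- → run H
t=40: (idle)
t=41: (idle)
t=42: (idle)
t=43: (idle)
t=44: (idle)
t=45: (idle)
t=46: (idle)

running at tick 26 = B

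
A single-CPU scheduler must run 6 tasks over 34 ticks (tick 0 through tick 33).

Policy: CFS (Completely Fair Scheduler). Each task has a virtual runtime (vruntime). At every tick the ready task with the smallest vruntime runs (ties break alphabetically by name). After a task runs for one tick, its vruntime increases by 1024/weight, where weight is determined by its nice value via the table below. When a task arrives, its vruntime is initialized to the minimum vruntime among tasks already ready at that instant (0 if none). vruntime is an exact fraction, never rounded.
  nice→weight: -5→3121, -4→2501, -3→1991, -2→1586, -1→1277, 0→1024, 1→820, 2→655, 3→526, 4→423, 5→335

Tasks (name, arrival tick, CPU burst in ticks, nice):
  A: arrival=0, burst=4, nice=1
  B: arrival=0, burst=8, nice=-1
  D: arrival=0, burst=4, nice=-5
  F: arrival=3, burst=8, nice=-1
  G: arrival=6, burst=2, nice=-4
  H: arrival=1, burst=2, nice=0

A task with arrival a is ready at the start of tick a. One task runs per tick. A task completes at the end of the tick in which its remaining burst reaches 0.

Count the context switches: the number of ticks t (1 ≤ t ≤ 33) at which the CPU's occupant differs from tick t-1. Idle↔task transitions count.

t=0: vr[A=0 B=0 D=0] → run A
t=1: vr[A=256/205 B=0 D=0 H=0] → run B
t=2: vr[A=256/205 B=1024/1277 D=0 H=0] → run D
t=3: vr[A=256/205 B=1024/1277 D=1024/3121 F=0 H=0] → run F
t=4: vr[A=256/205 B=1024/1277 D=1024/3121 F=1024/1277 H=0] → run H
t=5: vr[A=256/205 B=1024/1277 D=1024/3121 F=1024/1277 H=1] → run D
t=6: vr[A=256/205 B=1024/1277 D=2048/3121 F=1024/1277 G=2048/3121 H=1] → run D
t=7: vr[A=256/205 B=1024/1277 D=3072/3121 F=1024/1277 G=2048/3121 H=1] → run G
t=8: vr[A=256/205 B=1024/1277 D=3072/3121 F=1024/1277 G=8317952/7805621 H=1] → run B
t=9: vr[A=256/205 B=2048/1277 D=3072/3121 F=1024/1277 G=8317952/7805621 H=1] → run F
t=10: vr[A=256/205 B=2048/1277 D=3072/3121 F=2048/1277 G=8317952/7805621 H=1] → run D
t=11: vr[A=256/205 B=2048/1277 F=2048/1277 G=8317952/7805621 H=1] → run H
t=12: vr[A=256/205 B=2048/1277 F=2048/1277 G=8317952/7805621] → run G
t=13: vr[A=256/205 B=2048/1277 F=2048/1277] → run A
t=14: vr[A=512/205 B=2048/1277 F=2048/1277] → run B
t=15: vr[A=512/205 B=3072/1277 F=2048/1277] → run F
t=16: vr[A=512/205 B=3072/1277 F=3072/1277] → run B
t=17: vr[A=512/205 B=4096/1277 F=3072/1277] → run F
t=18: vr[A=512/205 B=4096/1277 F=4096/1277] → run A
t=19: vr[A=768/205 B=4096/1277 F=4096/1277] → run B
t=20: vr[A=768/205 B=5120/1277 F=4096/1277] → run F
t=21: vr[A=768/205 B=5120/1277 F=5120/1277] → run A
t=22: vr[B=5120/1277 F=5120/1277] → run B
t=23: vr[B=6144/1277 F=5120/1277] → run F
t=24: vr[B=6144/1277 F=6144/1277] → run B
t=25: vr[B=7168/1277 F=6144/1277] → run F
t=26: vr[B=7168/1277 F=7168/1277] → run B
t=27: vr[F=7168/1277] → run F
t=28: (idle)
t=29: (idle)
t=30: (idle)
t=31: (idle)
t=32: (idle)
t=33: (idle)

context switches = 27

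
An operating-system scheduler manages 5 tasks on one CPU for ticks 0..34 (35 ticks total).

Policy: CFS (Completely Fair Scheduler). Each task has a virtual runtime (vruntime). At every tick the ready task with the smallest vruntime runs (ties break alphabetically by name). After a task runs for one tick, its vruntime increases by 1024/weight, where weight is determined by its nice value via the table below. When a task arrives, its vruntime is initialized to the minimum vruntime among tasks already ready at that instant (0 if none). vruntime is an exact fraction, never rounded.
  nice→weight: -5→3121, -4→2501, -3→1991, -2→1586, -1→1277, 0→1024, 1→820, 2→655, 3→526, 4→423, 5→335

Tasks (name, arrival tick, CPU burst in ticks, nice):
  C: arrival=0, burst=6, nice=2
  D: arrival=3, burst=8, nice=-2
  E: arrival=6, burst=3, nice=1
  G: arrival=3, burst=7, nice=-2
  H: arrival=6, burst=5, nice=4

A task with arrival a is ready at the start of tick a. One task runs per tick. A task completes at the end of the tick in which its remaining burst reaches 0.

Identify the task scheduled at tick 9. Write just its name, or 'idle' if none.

t=0: vr[C=0] → run C
t=1: vr[C=1024/655] → run C
t=2: vr[C=2048/655] → run C
t=3: vr[C=3072/655 D=3072/655 G=3072/655] → run C
t=4: vr[C=4096/655 D=3072/655 G=3072/655] → run D
t=5: vr[C=4096/655 D=2771456/519415 G=3072/655] → run G
t=6: vr[C=4096/655 D=2771456/519415 E=2771456/519415 G=2771456/519415 H=2771456/519415] → run D
t=7: vr[C=4096/655 D=3106816/519415 E=2771456/519415 G=2771456/519415 H=2771456/519415] → run E
t=8: vr[C=4096/655 D=3106816/519415 E=140223744/21296015 G=2771456/519415 H=2771456/519415] → run G
t=9: vr[C=4096/655 D=3106816/519415 E=140223744/21296015 G=3106816/519415 H=2771456/519415] → run H
t=10: vr[C=4096/655 D=3106816/519415 E=140223744/21296015 G=3106816/519415 H=1704206848/219712545] → run D
t=11: vr[C=4096/655 D=3442176/519415 E=140223744/21296015 G=3106816/519415 H=1704206848/219712545] → run G
t=12: vr[C=4096/655 D=3442176/519415 E=140223744/21296015 G=3442176/519415 H=1704206848/219712545] → run C
t=13: vr[C=1024/131 D=3442176/519415 E=140223744/21296015 G=3442176/519415 H=1704206848/219712545] → run E
t=14: vr[C=1024/131 D=3442176/519415 E=166817792/21296015 G=3442176/519415 H=1704206848/219712545] → run D
t=15: vr[C=1024/131 D=3777536/519415 E=166817792/21296015 G=3442176/519415 H=1704206848/219712545] → run G
t=16: vr[C=1024/131 D=3777536/519415 E=166817792/21296015 G=3777536/519415 H=1704206848/219712545] → run D
t=17: vr[C=1024/131 D=4112896/519415 E=166817792/21296015 G=3777536/519415 H=1704206848/219712545] → run G
t=18: vr[C=1024/131 D=4112896/519415 E=166817792/21296015 G=4112896/519415 H=1704206848/219712545] → run H
t=19: vr[C=1024/131 D=4112896/519415 E=166817792/21296015 G=4112896/519415 H=2236087808/219712545] → run C
t=20: vr[D=4112896/519415 E=166817792/21296015 G=4112896/519415 H=2236087808/219712545] → run E
t=21: vr[D=4112896/519415 G=4112896/519415 H=2236087808/219712545] → run D
t=22: vr[D=4448256/519415 G=4112896/519415 H=2236087808/219712545] → run G
t=23: vr[D=4448256/519415 G=4448256/519415 H=2236087808/219712545] → run D
t=24: vr[D=4783616/519415 G=4448256/519415 H=2236087808/219712545] → run G
t=25: vr[D=4783616/519415 H=2236087808/219712545] → run D
t=26: vr[H=2236087808/219712545] → run H
t=27: vr[H=922656256/73237515] → run H
t=28: vr[H=3299849728/219712545] → run H
t=29: (idle)
t=30: (idle)
t=31: (idle)
t=32: (idle)
t=33: (idle)
t=34: (idle)

running at tick 9 = H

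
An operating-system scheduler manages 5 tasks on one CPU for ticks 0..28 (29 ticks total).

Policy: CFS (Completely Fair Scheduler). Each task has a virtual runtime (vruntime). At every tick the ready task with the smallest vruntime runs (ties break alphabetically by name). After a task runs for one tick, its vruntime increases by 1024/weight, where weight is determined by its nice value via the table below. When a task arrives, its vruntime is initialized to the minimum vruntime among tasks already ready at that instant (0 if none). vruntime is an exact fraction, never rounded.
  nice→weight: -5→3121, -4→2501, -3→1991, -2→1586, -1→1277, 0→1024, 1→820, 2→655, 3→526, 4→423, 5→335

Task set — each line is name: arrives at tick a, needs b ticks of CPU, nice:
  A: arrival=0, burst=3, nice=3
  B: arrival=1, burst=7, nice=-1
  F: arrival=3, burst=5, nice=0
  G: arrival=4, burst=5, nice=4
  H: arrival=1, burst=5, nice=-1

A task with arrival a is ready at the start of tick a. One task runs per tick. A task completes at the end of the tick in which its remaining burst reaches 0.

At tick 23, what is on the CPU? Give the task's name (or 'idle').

t=0: vr[A=0] → run A
t=1: vr[A=512/263 B=512/263 H=512/263] → run A
t=2: vr[A=1024/263 B=512/263 H=512/263] → run B
t=3: vr[A=1024/263 B=923136/335851 F=512/263 H=512/263] → run F
t=4: vr[A=1024/263 B=923136/335851 F=775/263 G=512/263 H=512/263] → run G
t=5: vr[A=1024/263 B=923136/335851 F=775/263 G=485888/111249 H=512/263] → run H
t=6: vr[A=1024/263 B=923136/335851 F=775/263 G=485888/111249 H=923136/335851] → run B
t=7: vr[A=1024/263 B=1192448/335851 F=775/263 G=485888/111249 H=923136/335851] → run H
t=8: vr[A=1024/263 B=1192448/335851 F=775/263 G=485888/111249 H=1192448/335851] → run F
t=9: vr[A=1024/263 B=1192448/335851 F=1038/263 G=485888/111249 H=1192448/335851] → run B
t=10: vr[A=1024/263 B=1461760/335851 F=1038/263 G=485888/111249 H=1192448/335851] → run H
t=11: vr[A=1024/263 B=1461760/335851 F=1038/263 G=485888/111249 H=1461760/335851] → run A
t=12: vr[B=1461760/335851 F=1038/263 G=485888/111249 H=1461760/335851] → run F
t=13: vr[B=1461760/335851 F=1301/263 G=485888/111249 H=1461760/335851] → run B
t=14: vr[B=1731072/335851 F=1301/263 G=485888/111249 H=1461760/335851] → run H
t=15: vr[B=1731072/335851 F=1301/263 G=485888/111249 H=1731072/335851] → run G
t=16: vr[B=1731072/335851 F=1301/263 G=755200/111249 H=1731072/335851] → run F
t=17: vr[B=1731072/335851 F=1564/263 G=755200/111249 H=1731072/335851] → run B
t=18: vr[B=2000384/335851 F=1564/263 G=755200/111249 H=1731072/335851] → run H
t=19: vr[B=2000384/335851 F=1564/263 G=755200/111249] → run F
t=20: vr[B=2000384/335851 G=755200/111249] → run B
t=21: vr[B=2269696/335851 G=755200/111249] → run B
t=22: vr[G=755200/111249] → run G
t=23: vr[G=341504/37083] → run G
t=24: vr[G=1293824/111249] → run G
t=25: (idle)
t=26: (idle)
t=27: (idle)
t=28: (idle)

running at tick 23 = G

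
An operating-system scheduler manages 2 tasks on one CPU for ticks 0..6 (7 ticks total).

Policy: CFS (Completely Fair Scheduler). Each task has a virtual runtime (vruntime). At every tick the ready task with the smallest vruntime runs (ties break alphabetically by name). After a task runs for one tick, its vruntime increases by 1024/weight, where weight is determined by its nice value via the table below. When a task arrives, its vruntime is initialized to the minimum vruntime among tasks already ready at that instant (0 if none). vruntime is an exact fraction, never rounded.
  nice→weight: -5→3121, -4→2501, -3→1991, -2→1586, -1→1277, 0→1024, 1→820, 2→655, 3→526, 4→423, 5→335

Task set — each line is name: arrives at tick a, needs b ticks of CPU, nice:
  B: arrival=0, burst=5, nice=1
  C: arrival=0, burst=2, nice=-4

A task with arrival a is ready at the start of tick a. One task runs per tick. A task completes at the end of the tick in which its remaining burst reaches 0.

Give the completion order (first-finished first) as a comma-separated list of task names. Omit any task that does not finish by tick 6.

completion order = C, B

t=0: vr[B=0 C=0] → run B
t=1: vr[B=256/205 C=0] → run C
t=2: vr[B=256/205 C=1024/2501] → run C
t=3: vr[B=256/205] → run B
t=4: vr[B=512/205] → run B
t=5: vr[B=768/205] → run B
t=6: vr[B=1024/205] → run B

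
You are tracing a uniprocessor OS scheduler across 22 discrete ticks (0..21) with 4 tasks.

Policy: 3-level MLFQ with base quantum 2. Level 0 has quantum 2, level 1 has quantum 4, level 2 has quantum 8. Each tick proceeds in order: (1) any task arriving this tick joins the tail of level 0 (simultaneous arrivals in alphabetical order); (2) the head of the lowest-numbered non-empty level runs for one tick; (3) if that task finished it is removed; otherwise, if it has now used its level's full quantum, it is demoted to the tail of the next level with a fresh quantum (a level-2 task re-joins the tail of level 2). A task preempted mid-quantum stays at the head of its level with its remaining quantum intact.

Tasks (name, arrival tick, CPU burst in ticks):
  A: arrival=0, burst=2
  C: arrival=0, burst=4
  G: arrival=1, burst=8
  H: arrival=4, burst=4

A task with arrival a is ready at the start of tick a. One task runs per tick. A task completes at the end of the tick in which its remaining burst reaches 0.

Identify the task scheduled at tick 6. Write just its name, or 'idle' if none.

running at tick 6 = H

t=0: L0/L1/L2 = AC/-/- → run A
t=1: L0/L1/L2 = ACG/-/- → run A
t=2: L0/L1/L2 = CG/-/- → run C
t=3: L0/L1/L2 = CG/-/- → run C
t=4: L0/L1/L2 = GH/C/- → run G
t=5: L0/L1/L2 = GH/C/- → run G
t=6: L0/L1/L2 = H/CG/- → run H
t=7: L0/L1/L2 = H/CG/- → run H
t=8: L0/L1/L2 = -/CGH/- → run C
t=9: L0/L1/L2 = -/CGH/- → run C
t=10: L0/L1/L2 = -/GH/- → run G
t=11: L0/L1/L2 = -/GH/- → run G
t=12: L0/L1/L2 = -/GH/- → run G
t=13: L0/L1/L2 = -/GH/- → run G
t=14: L0/L1/L2 = -/H/G → run H
t=15: L0/L1/L2 = -/H/G → run H
t=16: L0/L1/L2 = -/-/G → run G
t=17: L0/L1/L2 = -/-/G → run G
t=18: (idle)
t=19: (idle)
t=20: (idle)
t=21: (idle)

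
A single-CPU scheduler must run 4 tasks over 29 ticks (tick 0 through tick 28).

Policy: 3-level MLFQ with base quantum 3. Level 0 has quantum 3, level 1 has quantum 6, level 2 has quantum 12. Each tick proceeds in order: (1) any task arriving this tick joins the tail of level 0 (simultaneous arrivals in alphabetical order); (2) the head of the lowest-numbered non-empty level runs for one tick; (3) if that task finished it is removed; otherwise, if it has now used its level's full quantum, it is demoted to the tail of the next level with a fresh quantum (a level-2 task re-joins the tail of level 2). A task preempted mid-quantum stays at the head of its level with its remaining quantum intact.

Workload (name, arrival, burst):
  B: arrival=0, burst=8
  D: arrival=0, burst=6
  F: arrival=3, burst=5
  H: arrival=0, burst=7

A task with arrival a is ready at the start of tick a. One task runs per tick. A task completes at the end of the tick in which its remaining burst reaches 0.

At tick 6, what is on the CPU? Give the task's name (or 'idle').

running at tick 6 = H

t=0: L0/L1/L2 = BDH/-/- → run B
t=1: L0/L1/L2 = BDH/-/- → run B
t=2: L0/L1/L2 = BDH/-/- → run B
t=3: L0/L1/L2 = DHF/B/- → run D
t=4: L0/L1/L2 = DHF/B/- → run D
t=5: L0/L1/L2 = DHF/B/- → run D
t=6: L0/L1/L2 = HF/BD/- → run H
t=7: L0/L1/L2 = HF/BD/- → run H
t=8: L0/L1/L2 = HF/BD/- → run H
t=9: L0/L1/L2 = F/BDH/- → run F
t=10: L0/L1/L2 = F/BDH/- → run F
t=11: L0/L1/L2 = F/BDH/- → run F
t=12: L0/L1/L2 = -/BDHF/- → run B
t=13: L0/L1/L2 = -/BDHF/- → run B
t=14: L0/L1/L2 = -/BDHF/- → run B
t=15: L0/L1/L2 = -/BDHF/- → run B
t=16: L0/L1/L2 = -/BDHF/- → run B
t=17: L0/L1/L2 = -/DHF/- → run D
t=18: L0/L1/L2 = -/DHF/- → run D
t=19: L0/L1/L2 = -/DHF/- → run D
t=20: L0/L1/L2 = -/HF/- → run H
t=21: L0/L1/L2 = -/HF/- → run H
t=22: L0/L1/L2 = -/HF/- → run H
t=23: L0/L1/L2 = -/HF/- → run H
t=24: L0/L1/L2 = -/F/- → run F
t=25: L0/L1/L2 = -/F/- → run F
t=26: (idle)
t=27: (idle)
t=28: (idle)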